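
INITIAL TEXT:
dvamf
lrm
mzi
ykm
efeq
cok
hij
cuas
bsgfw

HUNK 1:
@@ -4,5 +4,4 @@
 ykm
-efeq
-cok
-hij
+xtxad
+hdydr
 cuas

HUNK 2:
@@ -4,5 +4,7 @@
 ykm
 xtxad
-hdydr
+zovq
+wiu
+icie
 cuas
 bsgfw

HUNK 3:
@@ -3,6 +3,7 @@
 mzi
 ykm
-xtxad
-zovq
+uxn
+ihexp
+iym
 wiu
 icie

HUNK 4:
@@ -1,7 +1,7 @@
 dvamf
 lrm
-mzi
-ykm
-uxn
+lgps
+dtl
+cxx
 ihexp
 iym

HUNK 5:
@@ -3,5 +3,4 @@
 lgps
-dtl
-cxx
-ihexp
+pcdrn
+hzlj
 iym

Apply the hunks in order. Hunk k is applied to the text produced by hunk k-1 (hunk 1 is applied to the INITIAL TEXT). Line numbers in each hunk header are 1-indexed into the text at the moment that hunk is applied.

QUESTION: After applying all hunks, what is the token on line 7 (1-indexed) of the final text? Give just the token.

Hunk 1: at line 4 remove [efeq,cok,hij] add [xtxad,hdydr] -> 8 lines: dvamf lrm mzi ykm xtxad hdydr cuas bsgfw
Hunk 2: at line 4 remove [hdydr] add [zovq,wiu,icie] -> 10 lines: dvamf lrm mzi ykm xtxad zovq wiu icie cuas bsgfw
Hunk 3: at line 3 remove [xtxad,zovq] add [uxn,ihexp,iym] -> 11 lines: dvamf lrm mzi ykm uxn ihexp iym wiu icie cuas bsgfw
Hunk 4: at line 1 remove [mzi,ykm,uxn] add [lgps,dtl,cxx] -> 11 lines: dvamf lrm lgps dtl cxx ihexp iym wiu icie cuas bsgfw
Hunk 5: at line 3 remove [dtl,cxx,ihexp] add [pcdrn,hzlj] -> 10 lines: dvamf lrm lgps pcdrn hzlj iym wiu icie cuas bsgfw
Final line 7: wiu

Answer: wiu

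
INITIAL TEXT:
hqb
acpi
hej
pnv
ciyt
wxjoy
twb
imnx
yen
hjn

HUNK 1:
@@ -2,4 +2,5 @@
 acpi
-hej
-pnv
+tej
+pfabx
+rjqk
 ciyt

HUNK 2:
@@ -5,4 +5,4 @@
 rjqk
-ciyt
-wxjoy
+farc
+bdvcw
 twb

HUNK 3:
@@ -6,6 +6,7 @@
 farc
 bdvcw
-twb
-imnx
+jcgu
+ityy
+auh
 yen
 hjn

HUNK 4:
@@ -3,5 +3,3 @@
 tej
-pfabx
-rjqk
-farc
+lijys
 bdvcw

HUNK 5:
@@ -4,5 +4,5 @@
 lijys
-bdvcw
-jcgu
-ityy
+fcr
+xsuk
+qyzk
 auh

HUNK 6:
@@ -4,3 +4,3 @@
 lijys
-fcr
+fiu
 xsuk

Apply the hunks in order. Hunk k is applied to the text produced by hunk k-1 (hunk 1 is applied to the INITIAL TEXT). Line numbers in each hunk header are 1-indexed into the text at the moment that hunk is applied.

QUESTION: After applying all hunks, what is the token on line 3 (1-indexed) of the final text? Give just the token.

Answer: tej

Derivation:
Hunk 1: at line 2 remove [hej,pnv] add [tej,pfabx,rjqk] -> 11 lines: hqb acpi tej pfabx rjqk ciyt wxjoy twb imnx yen hjn
Hunk 2: at line 5 remove [ciyt,wxjoy] add [farc,bdvcw] -> 11 lines: hqb acpi tej pfabx rjqk farc bdvcw twb imnx yen hjn
Hunk 3: at line 6 remove [twb,imnx] add [jcgu,ityy,auh] -> 12 lines: hqb acpi tej pfabx rjqk farc bdvcw jcgu ityy auh yen hjn
Hunk 4: at line 3 remove [pfabx,rjqk,farc] add [lijys] -> 10 lines: hqb acpi tej lijys bdvcw jcgu ityy auh yen hjn
Hunk 5: at line 4 remove [bdvcw,jcgu,ityy] add [fcr,xsuk,qyzk] -> 10 lines: hqb acpi tej lijys fcr xsuk qyzk auh yen hjn
Hunk 6: at line 4 remove [fcr] add [fiu] -> 10 lines: hqb acpi tej lijys fiu xsuk qyzk auh yen hjn
Final line 3: tej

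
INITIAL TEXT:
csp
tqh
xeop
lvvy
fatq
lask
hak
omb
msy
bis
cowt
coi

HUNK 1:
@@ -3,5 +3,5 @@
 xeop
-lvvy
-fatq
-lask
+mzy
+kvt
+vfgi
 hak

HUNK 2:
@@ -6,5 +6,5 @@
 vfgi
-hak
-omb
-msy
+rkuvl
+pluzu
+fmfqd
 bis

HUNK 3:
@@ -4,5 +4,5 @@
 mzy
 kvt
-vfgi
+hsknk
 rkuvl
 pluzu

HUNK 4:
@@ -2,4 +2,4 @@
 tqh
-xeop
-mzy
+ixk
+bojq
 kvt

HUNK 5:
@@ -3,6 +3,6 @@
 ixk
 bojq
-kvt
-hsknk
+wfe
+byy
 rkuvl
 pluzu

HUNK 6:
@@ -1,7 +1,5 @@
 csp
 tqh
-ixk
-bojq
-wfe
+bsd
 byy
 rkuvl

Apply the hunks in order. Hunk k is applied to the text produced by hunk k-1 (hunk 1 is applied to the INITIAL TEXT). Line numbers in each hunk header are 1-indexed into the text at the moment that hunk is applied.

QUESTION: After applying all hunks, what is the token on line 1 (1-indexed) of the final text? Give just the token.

Answer: csp

Derivation:
Hunk 1: at line 3 remove [lvvy,fatq,lask] add [mzy,kvt,vfgi] -> 12 lines: csp tqh xeop mzy kvt vfgi hak omb msy bis cowt coi
Hunk 2: at line 6 remove [hak,omb,msy] add [rkuvl,pluzu,fmfqd] -> 12 lines: csp tqh xeop mzy kvt vfgi rkuvl pluzu fmfqd bis cowt coi
Hunk 3: at line 4 remove [vfgi] add [hsknk] -> 12 lines: csp tqh xeop mzy kvt hsknk rkuvl pluzu fmfqd bis cowt coi
Hunk 4: at line 2 remove [xeop,mzy] add [ixk,bojq] -> 12 lines: csp tqh ixk bojq kvt hsknk rkuvl pluzu fmfqd bis cowt coi
Hunk 5: at line 3 remove [kvt,hsknk] add [wfe,byy] -> 12 lines: csp tqh ixk bojq wfe byy rkuvl pluzu fmfqd bis cowt coi
Hunk 6: at line 1 remove [ixk,bojq,wfe] add [bsd] -> 10 lines: csp tqh bsd byy rkuvl pluzu fmfqd bis cowt coi
Final line 1: csp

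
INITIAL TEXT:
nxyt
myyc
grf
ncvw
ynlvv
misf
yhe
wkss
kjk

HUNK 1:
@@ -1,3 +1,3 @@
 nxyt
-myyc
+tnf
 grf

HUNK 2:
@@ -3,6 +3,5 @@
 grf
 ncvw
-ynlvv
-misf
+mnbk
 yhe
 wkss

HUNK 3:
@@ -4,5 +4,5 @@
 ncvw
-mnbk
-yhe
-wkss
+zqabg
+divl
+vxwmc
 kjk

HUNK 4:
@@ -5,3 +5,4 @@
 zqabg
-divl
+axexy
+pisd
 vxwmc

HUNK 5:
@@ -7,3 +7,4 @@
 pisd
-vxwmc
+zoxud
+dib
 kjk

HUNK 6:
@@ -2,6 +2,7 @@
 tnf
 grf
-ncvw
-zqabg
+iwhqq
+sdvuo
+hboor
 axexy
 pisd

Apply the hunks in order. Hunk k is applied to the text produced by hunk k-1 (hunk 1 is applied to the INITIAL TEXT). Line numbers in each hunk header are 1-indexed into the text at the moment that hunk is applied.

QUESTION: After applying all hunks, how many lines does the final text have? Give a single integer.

Hunk 1: at line 1 remove [myyc] add [tnf] -> 9 lines: nxyt tnf grf ncvw ynlvv misf yhe wkss kjk
Hunk 2: at line 3 remove [ynlvv,misf] add [mnbk] -> 8 lines: nxyt tnf grf ncvw mnbk yhe wkss kjk
Hunk 3: at line 4 remove [mnbk,yhe,wkss] add [zqabg,divl,vxwmc] -> 8 lines: nxyt tnf grf ncvw zqabg divl vxwmc kjk
Hunk 4: at line 5 remove [divl] add [axexy,pisd] -> 9 lines: nxyt tnf grf ncvw zqabg axexy pisd vxwmc kjk
Hunk 5: at line 7 remove [vxwmc] add [zoxud,dib] -> 10 lines: nxyt tnf grf ncvw zqabg axexy pisd zoxud dib kjk
Hunk 6: at line 2 remove [ncvw,zqabg] add [iwhqq,sdvuo,hboor] -> 11 lines: nxyt tnf grf iwhqq sdvuo hboor axexy pisd zoxud dib kjk
Final line count: 11

Answer: 11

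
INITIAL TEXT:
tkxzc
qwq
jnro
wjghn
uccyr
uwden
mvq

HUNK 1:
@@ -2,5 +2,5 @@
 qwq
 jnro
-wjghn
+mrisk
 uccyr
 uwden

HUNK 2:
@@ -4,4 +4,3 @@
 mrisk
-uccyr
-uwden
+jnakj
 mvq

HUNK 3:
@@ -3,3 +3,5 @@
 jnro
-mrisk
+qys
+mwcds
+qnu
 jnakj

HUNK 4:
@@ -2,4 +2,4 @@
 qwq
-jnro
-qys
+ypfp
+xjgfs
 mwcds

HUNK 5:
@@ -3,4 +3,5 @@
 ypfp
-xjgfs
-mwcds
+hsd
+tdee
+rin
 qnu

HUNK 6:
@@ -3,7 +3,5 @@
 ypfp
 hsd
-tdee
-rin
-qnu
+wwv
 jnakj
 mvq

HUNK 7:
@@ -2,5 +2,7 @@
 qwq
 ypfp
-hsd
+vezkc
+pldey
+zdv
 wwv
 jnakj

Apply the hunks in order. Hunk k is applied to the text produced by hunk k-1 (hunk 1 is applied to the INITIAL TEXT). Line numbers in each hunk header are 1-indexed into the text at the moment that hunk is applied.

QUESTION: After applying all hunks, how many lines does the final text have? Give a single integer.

Hunk 1: at line 2 remove [wjghn] add [mrisk] -> 7 lines: tkxzc qwq jnro mrisk uccyr uwden mvq
Hunk 2: at line 4 remove [uccyr,uwden] add [jnakj] -> 6 lines: tkxzc qwq jnro mrisk jnakj mvq
Hunk 3: at line 3 remove [mrisk] add [qys,mwcds,qnu] -> 8 lines: tkxzc qwq jnro qys mwcds qnu jnakj mvq
Hunk 4: at line 2 remove [jnro,qys] add [ypfp,xjgfs] -> 8 lines: tkxzc qwq ypfp xjgfs mwcds qnu jnakj mvq
Hunk 5: at line 3 remove [xjgfs,mwcds] add [hsd,tdee,rin] -> 9 lines: tkxzc qwq ypfp hsd tdee rin qnu jnakj mvq
Hunk 6: at line 3 remove [tdee,rin,qnu] add [wwv] -> 7 lines: tkxzc qwq ypfp hsd wwv jnakj mvq
Hunk 7: at line 2 remove [hsd] add [vezkc,pldey,zdv] -> 9 lines: tkxzc qwq ypfp vezkc pldey zdv wwv jnakj mvq
Final line count: 9

Answer: 9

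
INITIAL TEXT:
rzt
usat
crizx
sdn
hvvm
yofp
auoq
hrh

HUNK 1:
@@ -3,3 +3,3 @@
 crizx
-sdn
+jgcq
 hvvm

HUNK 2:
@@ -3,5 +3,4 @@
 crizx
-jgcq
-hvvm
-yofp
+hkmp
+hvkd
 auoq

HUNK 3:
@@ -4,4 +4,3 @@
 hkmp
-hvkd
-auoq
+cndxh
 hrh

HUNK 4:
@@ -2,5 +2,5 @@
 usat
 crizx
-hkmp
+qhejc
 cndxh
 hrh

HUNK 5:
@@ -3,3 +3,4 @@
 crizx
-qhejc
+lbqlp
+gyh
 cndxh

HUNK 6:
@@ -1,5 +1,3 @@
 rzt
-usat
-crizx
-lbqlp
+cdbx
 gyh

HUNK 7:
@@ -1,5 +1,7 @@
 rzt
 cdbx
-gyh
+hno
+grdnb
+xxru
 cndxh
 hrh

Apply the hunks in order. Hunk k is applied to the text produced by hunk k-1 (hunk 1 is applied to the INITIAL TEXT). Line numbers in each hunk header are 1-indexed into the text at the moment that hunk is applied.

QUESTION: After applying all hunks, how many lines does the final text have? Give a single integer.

Hunk 1: at line 3 remove [sdn] add [jgcq] -> 8 lines: rzt usat crizx jgcq hvvm yofp auoq hrh
Hunk 2: at line 3 remove [jgcq,hvvm,yofp] add [hkmp,hvkd] -> 7 lines: rzt usat crizx hkmp hvkd auoq hrh
Hunk 3: at line 4 remove [hvkd,auoq] add [cndxh] -> 6 lines: rzt usat crizx hkmp cndxh hrh
Hunk 4: at line 2 remove [hkmp] add [qhejc] -> 6 lines: rzt usat crizx qhejc cndxh hrh
Hunk 5: at line 3 remove [qhejc] add [lbqlp,gyh] -> 7 lines: rzt usat crizx lbqlp gyh cndxh hrh
Hunk 6: at line 1 remove [usat,crizx,lbqlp] add [cdbx] -> 5 lines: rzt cdbx gyh cndxh hrh
Hunk 7: at line 1 remove [gyh] add [hno,grdnb,xxru] -> 7 lines: rzt cdbx hno grdnb xxru cndxh hrh
Final line count: 7

Answer: 7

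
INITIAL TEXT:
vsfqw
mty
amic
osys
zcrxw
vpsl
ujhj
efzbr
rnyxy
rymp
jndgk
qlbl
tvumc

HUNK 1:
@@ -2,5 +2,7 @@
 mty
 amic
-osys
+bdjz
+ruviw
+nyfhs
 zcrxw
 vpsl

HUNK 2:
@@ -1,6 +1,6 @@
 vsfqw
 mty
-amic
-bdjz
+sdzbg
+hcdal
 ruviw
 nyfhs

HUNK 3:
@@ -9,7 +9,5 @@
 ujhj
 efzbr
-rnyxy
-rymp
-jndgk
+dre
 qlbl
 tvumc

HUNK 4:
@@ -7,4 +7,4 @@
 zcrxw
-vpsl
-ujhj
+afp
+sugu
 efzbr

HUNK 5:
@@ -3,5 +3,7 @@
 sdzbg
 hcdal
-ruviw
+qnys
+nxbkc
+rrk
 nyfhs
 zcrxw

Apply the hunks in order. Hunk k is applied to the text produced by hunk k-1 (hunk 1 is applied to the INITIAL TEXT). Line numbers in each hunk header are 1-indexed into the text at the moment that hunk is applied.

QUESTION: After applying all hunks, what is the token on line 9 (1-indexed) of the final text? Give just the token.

Hunk 1: at line 2 remove [osys] add [bdjz,ruviw,nyfhs] -> 15 lines: vsfqw mty amic bdjz ruviw nyfhs zcrxw vpsl ujhj efzbr rnyxy rymp jndgk qlbl tvumc
Hunk 2: at line 1 remove [amic,bdjz] add [sdzbg,hcdal] -> 15 lines: vsfqw mty sdzbg hcdal ruviw nyfhs zcrxw vpsl ujhj efzbr rnyxy rymp jndgk qlbl tvumc
Hunk 3: at line 9 remove [rnyxy,rymp,jndgk] add [dre] -> 13 lines: vsfqw mty sdzbg hcdal ruviw nyfhs zcrxw vpsl ujhj efzbr dre qlbl tvumc
Hunk 4: at line 7 remove [vpsl,ujhj] add [afp,sugu] -> 13 lines: vsfqw mty sdzbg hcdal ruviw nyfhs zcrxw afp sugu efzbr dre qlbl tvumc
Hunk 5: at line 3 remove [ruviw] add [qnys,nxbkc,rrk] -> 15 lines: vsfqw mty sdzbg hcdal qnys nxbkc rrk nyfhs zcrxw afp sugu efzbr dre qlbl tvumc
Final line 9: zcrxw

Answer: zcrxw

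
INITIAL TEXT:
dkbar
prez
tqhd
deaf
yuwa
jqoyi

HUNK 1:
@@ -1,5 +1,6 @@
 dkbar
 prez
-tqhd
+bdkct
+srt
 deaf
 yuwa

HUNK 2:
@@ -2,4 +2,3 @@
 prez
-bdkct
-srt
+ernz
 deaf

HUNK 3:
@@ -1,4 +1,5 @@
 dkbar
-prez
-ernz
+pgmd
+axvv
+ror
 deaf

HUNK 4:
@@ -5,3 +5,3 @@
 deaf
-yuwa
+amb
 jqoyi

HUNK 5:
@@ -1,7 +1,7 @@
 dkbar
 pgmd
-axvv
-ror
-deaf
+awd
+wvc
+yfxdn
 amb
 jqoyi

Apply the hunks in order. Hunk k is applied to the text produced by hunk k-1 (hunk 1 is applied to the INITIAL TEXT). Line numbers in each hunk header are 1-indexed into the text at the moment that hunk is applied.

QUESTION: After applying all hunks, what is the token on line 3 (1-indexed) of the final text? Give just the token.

Hunk 1: at line 1 remove [tqhd] add [bdkct,srt] -> 7 lines: dkbar prez bdkct srt deaf yuwa jqoyi
Hunk 2: at line 2 remove [bdkct,srt] add [ernz] -> 6 lines: dkbar prez ernz deaf yuwa jqoyi
Hunk 3: at line 1 remove [prez,ernz] add [pgmd,axvv,ror] -> 7 lines: dkbar pgmd axvv ror deaf yuwa jqoyi
Hunk 4: at line 5 remove [yuwa] add [amb] -> 7 lines: dkbar pgmd axvv ror deaf amb jqoyi
Hunk 5: at line 1 remove [axvv,ror,deaf] add [awd,wvc,yfxdn] -> 7 lines: dkbar pgmd awd wvc yfxdn amb jqoyi
Final line 3: awd

Answer: awd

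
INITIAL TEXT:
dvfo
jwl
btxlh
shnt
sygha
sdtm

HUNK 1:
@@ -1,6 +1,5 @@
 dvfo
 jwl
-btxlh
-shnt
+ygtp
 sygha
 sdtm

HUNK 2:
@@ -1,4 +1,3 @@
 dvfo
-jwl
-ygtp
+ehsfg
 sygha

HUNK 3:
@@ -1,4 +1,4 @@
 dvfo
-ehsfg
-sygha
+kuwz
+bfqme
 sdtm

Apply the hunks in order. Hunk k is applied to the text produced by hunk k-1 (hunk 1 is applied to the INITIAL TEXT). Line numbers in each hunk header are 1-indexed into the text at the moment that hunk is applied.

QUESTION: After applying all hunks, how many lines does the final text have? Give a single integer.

Answer: 4

Derivation:
Hunk 1: at line 1 remove [btxlh,shnt] add [ygtp] -> 5 lines: dvfo jwl ygtp sygha sdtm
Hunk 2: at line 1 remove [jwl,ygtp] add [ehsfg] -> 4 lines: dvfo ehsfg sygha sdtm
Hunk 3: at line 1 remove [ehsfg,sygha] add [kuwz,bfqme] -> 4 lines: dvfo kuwz bfqme sdtm
Final line count: 4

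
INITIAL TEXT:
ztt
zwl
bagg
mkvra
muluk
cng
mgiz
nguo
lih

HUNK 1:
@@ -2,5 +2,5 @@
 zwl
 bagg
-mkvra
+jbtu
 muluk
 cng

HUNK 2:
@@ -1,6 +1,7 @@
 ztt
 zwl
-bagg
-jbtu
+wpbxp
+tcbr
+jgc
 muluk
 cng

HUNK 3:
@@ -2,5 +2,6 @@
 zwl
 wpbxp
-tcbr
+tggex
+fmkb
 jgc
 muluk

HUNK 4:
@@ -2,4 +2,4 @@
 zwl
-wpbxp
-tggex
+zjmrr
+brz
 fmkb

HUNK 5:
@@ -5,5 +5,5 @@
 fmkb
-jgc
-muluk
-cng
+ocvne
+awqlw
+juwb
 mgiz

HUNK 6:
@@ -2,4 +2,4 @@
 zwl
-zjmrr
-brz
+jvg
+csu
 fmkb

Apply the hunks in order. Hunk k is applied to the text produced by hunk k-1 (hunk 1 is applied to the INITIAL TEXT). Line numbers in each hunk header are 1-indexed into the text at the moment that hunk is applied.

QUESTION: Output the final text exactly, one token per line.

Hunk 1: at line 2 remove [mkvra] add [jbtu] -> 9 lines: ztt zwl bagg jbtu muluk cng mgiz nguo lih
Hunk 2: at line 1 remove [bagg,jbtu] add [wpbxp,tcbr,jgc] -> 10 lines: ztt zwl wpbxp tcbr jgc muluk cng mgiz nguo lih
Hunk 3: at line 2 remove [tcbr] add [tggex,fmkb] -> 11 lines: ztt zwl wpbxp tggex fmkb jgc muluk cng mgiz nguo lih
Hunk 4: at line 2 remove [wpbxp,tggex] add [zjmrr,brz] -> 11 lines: ztt zwl zjmrr brz fmkb jgc muluk cng mgiz nguo lih
Hunk 5: at line 5 remove [jgc,muluk,cng] add [ocvne,awqlw,juwb] -> 11 lines: ztt zwl zjmrr brz fmkb ocvne awqlw juwb mgiz nguo lih
Hunk 6: at line 2 remove [zjmrr,brz] add [jvg,csu] -> 11 lines: ztt zwl jvg csu fmkb ocvne awqlw juwb mgiz nguo lih

Answer: ztt
zwl
jvg
csu
fmkb
ocvne
awqlw
juwb
mgiz
nguo
lih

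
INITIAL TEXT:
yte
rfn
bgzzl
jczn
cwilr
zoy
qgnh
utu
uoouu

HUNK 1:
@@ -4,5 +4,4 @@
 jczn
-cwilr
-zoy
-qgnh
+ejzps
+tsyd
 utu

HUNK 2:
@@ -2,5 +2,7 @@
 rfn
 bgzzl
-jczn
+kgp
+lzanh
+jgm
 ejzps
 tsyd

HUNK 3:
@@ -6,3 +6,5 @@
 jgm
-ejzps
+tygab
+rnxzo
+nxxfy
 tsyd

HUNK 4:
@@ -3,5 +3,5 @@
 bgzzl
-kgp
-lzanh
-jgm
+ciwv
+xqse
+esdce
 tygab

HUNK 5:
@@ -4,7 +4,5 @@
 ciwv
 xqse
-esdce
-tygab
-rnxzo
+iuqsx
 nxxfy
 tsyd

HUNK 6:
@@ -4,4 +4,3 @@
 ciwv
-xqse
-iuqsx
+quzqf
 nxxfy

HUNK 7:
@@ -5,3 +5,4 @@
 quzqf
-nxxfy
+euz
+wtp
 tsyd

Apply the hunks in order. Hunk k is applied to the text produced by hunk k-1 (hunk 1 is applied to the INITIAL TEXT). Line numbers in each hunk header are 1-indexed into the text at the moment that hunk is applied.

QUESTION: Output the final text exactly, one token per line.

Answer: yte
rfn
bgzzl
ciwv
quzqf
euz
wtp
tsyd
utu
uoouu

Derivation:
Hunk 1: at line 4 remove [cwilr,zoy,qgnh] add [ejzps,tsyd] -> 8 lines: yte rfn bgzzl jczn ejzps tsyd utu uoouu
Hunk 2: at line 2 remove [jczn] add [kgp,lzanh,jgm] -> 10 lines: yte rfn bgzzl kgp lzanh jgm ejzps tsyd utu uoouu
Hunk 3: at line 6 remove [ejzps] add [tygab,rnxzo,nxxfy] -> 12 lines: yte rfn bgzzl kgp lzanh jgm tygab rnxzo nxxfy tsyd utu uoouu
Hunk 4: at line 3 remove [kgp,lzanh,jgm] add [ciwv,xqse,esdce] -> 12 lines: yte rfn bgzzl ciwv xqse esdce tygab rnxzo nxxfy tsyd utu uoouu
Hunk 5: at line 4 remove [esdce,tygab,rnxzo] add [iuqsx] -> 10 lines: yte rfn bgzzl ciwv xqse iuqsx nxxfy tsyd utu uoouu
Hunk 6: at line 4 remove [xqse,iuqsx] add [quzqf] -> 9 lines: yte rfn bgzzl ciwv quzqf nxxfy tsyd utu uoouu
Hunk 7: at line 5 remove [nxxfy] add [euz,wtp] -> 10 lines: yte rfn bgzzl ciwv quzqf euz wtp tsyd utu uoouu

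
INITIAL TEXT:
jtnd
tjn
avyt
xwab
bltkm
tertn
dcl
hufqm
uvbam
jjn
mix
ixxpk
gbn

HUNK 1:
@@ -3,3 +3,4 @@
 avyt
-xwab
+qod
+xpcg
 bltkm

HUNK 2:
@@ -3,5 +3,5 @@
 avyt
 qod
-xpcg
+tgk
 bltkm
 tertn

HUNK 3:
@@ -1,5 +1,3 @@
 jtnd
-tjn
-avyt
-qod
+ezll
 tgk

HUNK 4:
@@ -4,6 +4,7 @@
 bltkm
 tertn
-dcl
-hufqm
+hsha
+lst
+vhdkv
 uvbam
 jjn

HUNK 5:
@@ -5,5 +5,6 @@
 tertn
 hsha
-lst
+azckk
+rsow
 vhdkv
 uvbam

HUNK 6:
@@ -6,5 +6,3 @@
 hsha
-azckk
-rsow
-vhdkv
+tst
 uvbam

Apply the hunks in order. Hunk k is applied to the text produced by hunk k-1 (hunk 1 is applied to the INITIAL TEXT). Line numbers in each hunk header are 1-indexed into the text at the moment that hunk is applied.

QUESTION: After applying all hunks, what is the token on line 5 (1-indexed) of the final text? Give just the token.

Hunk 1: at line 3 remove [xwab] add [qod,xpcg] -> 14 lines: jtnd tjn avyt qod xpcg bltkm tertn dcl hufqm uvbam jjn mix ixxpk gbn
Hunk 2: at line 3 remove [xpcg] add [tgk] -> 14 lines: jtnd tjn avyt qod tgk bltkm tertn dcl hufqm uvbam jjn mix ixxpk gbn
Hunk 3: at line 1 remove [tjn,avyt,qod] add [ezll] -> 12 lines: jtnd ezll tgk bltkm tertn dcl hufqm uvbam jjn mix ixxpk gbn
Hunk 4: at line 4 remove [dcl,hufqm] add [hsha,lst,vhdkv] -> 13 lines: jtnd ezll tgk bltkm tertn hsha lst vhdkv uvbam jjn mix ixxpk gbn
Hunk 5: at line 5 remove [lst] add [azckk,rsow] -> 14 lines: jtnd ezll tgk bltkm tertn hsha azckk rsow vhdkv uvbam jjn mix ixxpk gbn
Hunk 6: at line 6 remove [azckk,rsow,vhdkv] add [tst] -> 12 lines: jtnd ezll tgk bltkm tertn hsha tst uvbam jjn mix ixxpk gbn
Final line 5: tertn

Answer: tertn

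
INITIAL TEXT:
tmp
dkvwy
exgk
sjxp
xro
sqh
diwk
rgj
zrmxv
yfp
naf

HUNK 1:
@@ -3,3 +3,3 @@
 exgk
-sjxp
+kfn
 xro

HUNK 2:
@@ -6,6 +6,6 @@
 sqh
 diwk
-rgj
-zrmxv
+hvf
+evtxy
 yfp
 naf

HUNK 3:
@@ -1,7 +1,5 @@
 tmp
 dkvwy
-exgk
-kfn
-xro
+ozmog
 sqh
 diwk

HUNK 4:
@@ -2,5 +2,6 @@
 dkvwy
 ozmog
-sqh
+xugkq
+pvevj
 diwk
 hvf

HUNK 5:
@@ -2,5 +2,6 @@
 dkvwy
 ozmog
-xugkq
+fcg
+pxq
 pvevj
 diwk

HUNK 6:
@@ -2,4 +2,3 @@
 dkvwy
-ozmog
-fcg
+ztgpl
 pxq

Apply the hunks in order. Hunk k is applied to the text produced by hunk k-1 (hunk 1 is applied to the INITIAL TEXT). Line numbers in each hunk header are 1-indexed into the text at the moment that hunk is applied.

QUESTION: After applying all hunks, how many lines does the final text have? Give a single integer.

Hunk 1: at line 3 remove [sjxp] add [kfn] -> 11 lines: tmp dkvwy exgk kfn xro sqh diwk rgj zrmxv yfp naf
Hunk 2: at line 6 remove [rgj,zrmxv] add [hvf,evtxy] -> 11 lines: tmp dkvwy exgk kfn xro sqh diwk hvf evtxy yfp naf
Hunk 3: at line 1 remove [exgk,kfn,xro] add [ozmog] -> 9 lines: tmp dkvwy ozmog sqh diwk hvf evtxy yfp naf
Hunk 4: at line 2 remove [sqh] add [xugkq,pvevj] -> 10 lines: tmp dkvwy ozmog xugkq pvevj diwk hvf evtxy yfp naf
Hunk 5: at line 2 remove [xugkq] add [fcg,pxq] -> 11 lines: tmp dkvwy ozmog fcg pxq pvevj diwk hvf evtxy yfp naf
Hunk 6: at line 2 remove [ozmog,fcg] add [ztgpl] -> 10 lines: tmp dkvwy ztgpl pxq pvevj diwk hvf evtxy yfp naf
Final line count: 10

Answer: 10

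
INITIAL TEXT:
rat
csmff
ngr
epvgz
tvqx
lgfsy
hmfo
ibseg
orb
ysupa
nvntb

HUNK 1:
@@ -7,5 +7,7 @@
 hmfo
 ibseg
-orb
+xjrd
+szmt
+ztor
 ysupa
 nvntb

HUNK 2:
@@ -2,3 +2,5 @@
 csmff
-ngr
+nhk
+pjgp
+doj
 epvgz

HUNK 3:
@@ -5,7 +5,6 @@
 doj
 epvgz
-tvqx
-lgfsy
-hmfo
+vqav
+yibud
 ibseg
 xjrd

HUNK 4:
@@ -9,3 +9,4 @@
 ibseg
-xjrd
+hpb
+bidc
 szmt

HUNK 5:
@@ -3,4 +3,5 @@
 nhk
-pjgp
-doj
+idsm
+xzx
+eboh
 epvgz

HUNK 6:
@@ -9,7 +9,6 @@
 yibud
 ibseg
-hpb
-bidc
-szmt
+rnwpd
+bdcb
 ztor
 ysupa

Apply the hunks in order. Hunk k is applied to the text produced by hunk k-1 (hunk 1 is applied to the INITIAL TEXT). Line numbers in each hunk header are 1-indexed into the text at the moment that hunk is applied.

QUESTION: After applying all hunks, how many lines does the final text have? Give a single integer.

Answer: 15

Derivation:
Hunk 1: at line 7 remove [orb] add [xjrd,szmt,ztor] -> 13 lines: rat csmff ngr epvgz tvqx lgfsy hmfo ibseg xjrd szmt ztor ysupa nvntb
Hunk 2: at line 2 remove [ngr] add [nhk,pjgp,doj] -> 15 lines: rat csmff nhk pjgp doj epvgz tvqx lgfsy hmfo ibseg xjrd szmt ztor ysupa nvntb
Hunk 3: at line 5 remove [tvqx,lgfsy,hmfo] add [vqav,yibud] -> 14 lines: rat csmff nhk pjgp doj epvgz vqav yibud ibseg xjrd szmt ztor ysupa nvntb
Hunk 4: at line 9 remove [xjrd] add [hpb,bidc] -> 15 lines: rat csmff nhk pjgp doj epvgz vqav yibud ibseg hpb bidc szmt ztor ysupa nvntb
Hunk 5: at line 3 remove [pjgp,doj] add [idsm,xzx,eboh] -> 16 lines: rat csmff nhk idsm xzx eboh epvgz vqav yibud ibseg hpb bidc szmt ztor ysupa nvntb
Hunk 6: at line 9 remove [hpb,bidc,szmt] add [rnwpd,bdcb] -> 15 lines: rat csmff nhk idsm xzx eboh epvgz vqav yibud ibseg rnwpd bdcb ztor ysupa nvntb
Final line count: 15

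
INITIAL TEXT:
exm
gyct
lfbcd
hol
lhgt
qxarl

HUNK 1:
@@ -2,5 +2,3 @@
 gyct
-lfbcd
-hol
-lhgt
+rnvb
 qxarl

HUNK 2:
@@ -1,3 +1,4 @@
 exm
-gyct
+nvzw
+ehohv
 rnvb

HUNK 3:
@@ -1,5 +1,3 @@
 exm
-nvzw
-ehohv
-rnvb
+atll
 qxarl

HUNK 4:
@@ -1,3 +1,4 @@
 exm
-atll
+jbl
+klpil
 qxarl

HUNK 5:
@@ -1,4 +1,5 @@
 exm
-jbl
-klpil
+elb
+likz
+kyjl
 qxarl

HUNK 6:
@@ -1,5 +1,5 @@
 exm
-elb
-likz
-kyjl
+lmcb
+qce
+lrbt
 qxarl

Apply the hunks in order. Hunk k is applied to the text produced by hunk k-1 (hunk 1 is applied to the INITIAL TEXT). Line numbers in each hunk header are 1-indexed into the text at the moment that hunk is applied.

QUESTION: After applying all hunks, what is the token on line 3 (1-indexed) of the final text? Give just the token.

Hunk 1: at line 2 remove [lfbcd,hol,lhgt] add [rnvb] -> 4 lines: exm gyct rnvb qxarl
Hunk 2: at line 1 remove [gyct] add [nvzw,ehohv] -> 5 lines: exm nvzw ehohv rnvb qxarl
Hunk 3: at line 1 remove [nvzw,ehohv,rnvb] add [atll] -> 3 lines: exm atll qxarl
Hunk 4: at line 1 remove [atll] add [jbl,klpil] -> 4 lines: exm jbl klpil qxarl
Hunk 5: at line 1 remove [jbl,klpil] add [elb,likz,kyjl] -> 5 lines: exm elb likz kyjl qxarl
Hunk 6: at line 1 remove [elb,likz,kyjl] add [lmcb,qce,lrbt] -> 5 lines: exm lmcb qce lrbt qxarl
Final line 3: qce

Answer: qce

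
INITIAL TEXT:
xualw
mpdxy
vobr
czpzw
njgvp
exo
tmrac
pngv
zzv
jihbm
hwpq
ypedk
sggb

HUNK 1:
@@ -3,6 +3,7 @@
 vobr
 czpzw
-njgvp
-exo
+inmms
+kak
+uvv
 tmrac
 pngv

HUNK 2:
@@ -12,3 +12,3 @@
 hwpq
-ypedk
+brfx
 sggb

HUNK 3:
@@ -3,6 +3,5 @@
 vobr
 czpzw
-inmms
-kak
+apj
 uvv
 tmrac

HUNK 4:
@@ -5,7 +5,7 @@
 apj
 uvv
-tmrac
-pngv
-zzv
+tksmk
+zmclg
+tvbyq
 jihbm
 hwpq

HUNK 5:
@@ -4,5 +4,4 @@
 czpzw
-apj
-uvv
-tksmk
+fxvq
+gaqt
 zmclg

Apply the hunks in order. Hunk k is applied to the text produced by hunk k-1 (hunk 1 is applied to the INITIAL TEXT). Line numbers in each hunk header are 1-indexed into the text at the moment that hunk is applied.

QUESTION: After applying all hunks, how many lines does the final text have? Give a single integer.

Answer: 12

Derivation:
Hunk 1: at line 3 remove [njgvp,exo] add [inmms,kak,uvv] -> 14 lines: xualw mpdxy vobr czpzw inmms kak uvv tmrac pngv zzv jihbm hwpq ypedk sggb
Hunk 2: at line 12 remove [ypedk] add [brfx] -> 14 lines: xualw mpdxy vobr czpzw inmms kak uvv tmrac pngv zzv jihbm hwpq brfx sggb
Hunk 3: at line 3 remove [inmms,kak] add [apj] -> 13 lines: xualw mpdxy vobr czpzw apj uvv tmrac pngv zzv jihbm hwpq brfx sggb
Hunk 4: at line 5 remove [tmrac,pngv,zzv] add [tksmk,zmclg,tvbyq] -> 13 lines: xualw mpdxy vobr czpzw apj uvv tksmk zmclg tvbyq jihbm hwpq brfx sggb
Hunk 5: at line 4 remove [apj,uvv,tksmk] add [fxvq,gaqt] -> 12 lines: xualw mpdxy vobr czpzw fxvq gaqt zmclg tvbyq jihbm hwpq brfx sggb
Final line count: 12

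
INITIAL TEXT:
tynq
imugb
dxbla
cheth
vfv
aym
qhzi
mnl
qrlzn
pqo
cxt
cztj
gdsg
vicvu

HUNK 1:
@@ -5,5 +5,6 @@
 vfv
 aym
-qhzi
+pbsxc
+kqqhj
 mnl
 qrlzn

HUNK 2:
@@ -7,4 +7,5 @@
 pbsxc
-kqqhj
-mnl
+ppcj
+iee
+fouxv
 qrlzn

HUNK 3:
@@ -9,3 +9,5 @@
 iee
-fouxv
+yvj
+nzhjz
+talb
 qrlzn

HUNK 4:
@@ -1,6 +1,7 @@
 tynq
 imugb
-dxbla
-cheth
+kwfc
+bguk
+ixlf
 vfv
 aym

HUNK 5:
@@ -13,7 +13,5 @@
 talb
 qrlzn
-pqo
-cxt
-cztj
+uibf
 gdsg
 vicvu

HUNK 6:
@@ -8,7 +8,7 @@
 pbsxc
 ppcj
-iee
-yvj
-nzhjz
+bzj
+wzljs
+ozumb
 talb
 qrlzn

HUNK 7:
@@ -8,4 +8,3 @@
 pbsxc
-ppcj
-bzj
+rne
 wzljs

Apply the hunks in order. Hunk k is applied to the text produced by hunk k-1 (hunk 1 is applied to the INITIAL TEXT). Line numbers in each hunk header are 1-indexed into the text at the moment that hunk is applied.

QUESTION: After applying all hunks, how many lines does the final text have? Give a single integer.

Hunk 1: at line 5 remove [qhzi] add [pbsxc,kqqhj] -> 15 lines: tynq imugb dxbla cheth vfv aym pbsxc kqqhj mnl qrlzn pqo cxt cztj gdsg vicvu
Hunk 2: at line 7 remove [kqqhj,mnl] add [ppcj,iee,fouxv] -> 16 lines: tynq imugb dxbla cheth vfv aym pbsxc ppcj iee fouxv qrlzn pqo cxt cztj gdsg vicvu
Hunk 3: at line 9 remove [fouxv] add [yvj,nzhjz,talb] -> 18 lines: tynq imugb dxbla cheth vfv aym pbsxc ppcj iee yvj nzhjz talb qrlzn pqo cxt cztj gdsg vicvu
Hunk 4: at line 1 remove [dxbla,cheth] add [kwfc,bguk,ixlf] -> 19 lines: tynq imugb kwfc bguk ixlf vfv aym pbsxc ppcj iee yvj nzhjz talb qrlzn pqo cxt cztj gdsg vicvu
Hunk 5: at line 13 remove [pqo,cxt,cztj] add [uibf] -> 17 lines: tynq imugb kwfc bguk ixlf vfv aym pbsxc ppcj iee yvj nzhjz talb qrlzn uibf gdsg vicvu
Hunk 6: at line 8 remove [iee,yvj,nzhjz] add [bzj,wzljs,ozumb] -> 17 lines: tynq imugb kwfc bguk ixlf vfv aym pbsxc ppcj bzj wzljs ozumb talb qrlzn uibf gdsg vicvu
Hunk 7: at line 8 remove [ppcj,bzj] add [rne] -> 16 lines: tynq imugb kwfc bguk ixlf vfv aym pbsxc rne wzljs ozumb talb qrlzn uibf gdsg vicvu
Final line count: 16

Answer: 16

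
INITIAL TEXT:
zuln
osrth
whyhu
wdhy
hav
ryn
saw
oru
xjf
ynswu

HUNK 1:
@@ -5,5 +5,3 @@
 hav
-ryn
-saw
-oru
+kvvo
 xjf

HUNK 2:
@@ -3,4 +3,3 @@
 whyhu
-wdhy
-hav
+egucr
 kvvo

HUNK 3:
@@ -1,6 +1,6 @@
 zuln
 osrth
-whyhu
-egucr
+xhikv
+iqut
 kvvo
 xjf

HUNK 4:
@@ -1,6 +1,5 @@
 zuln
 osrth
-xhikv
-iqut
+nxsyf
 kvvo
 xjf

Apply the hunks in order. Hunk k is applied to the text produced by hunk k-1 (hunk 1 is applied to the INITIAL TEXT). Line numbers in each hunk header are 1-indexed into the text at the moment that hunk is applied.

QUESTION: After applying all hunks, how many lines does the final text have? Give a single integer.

Hunk 1: at line 5 remove [ryn,saw,oru] add [kvvo] -> 8 lines: zuln osrth whyhu wdhy hav kvvo xjf ynswu
Hunk 2: at line 3 remove [wdhy,hav] add [egucr] -> 7 lines: zuln osrth whyhu egucr kvvo xjf ynswu
Hunk 3: at line 1 remove [whyhu,egucr] add [xhikv,iqut] -> 7 lines: zuln osrth xhikv iqut kvvo xjf ynswu
Hunk 4: at line 1 remove [xhikv,iqut] add [nxsyf] -> 6 lines: zuln osrth nxsyf kvvo xjf ynswu
Final line count: 6

Answer: 6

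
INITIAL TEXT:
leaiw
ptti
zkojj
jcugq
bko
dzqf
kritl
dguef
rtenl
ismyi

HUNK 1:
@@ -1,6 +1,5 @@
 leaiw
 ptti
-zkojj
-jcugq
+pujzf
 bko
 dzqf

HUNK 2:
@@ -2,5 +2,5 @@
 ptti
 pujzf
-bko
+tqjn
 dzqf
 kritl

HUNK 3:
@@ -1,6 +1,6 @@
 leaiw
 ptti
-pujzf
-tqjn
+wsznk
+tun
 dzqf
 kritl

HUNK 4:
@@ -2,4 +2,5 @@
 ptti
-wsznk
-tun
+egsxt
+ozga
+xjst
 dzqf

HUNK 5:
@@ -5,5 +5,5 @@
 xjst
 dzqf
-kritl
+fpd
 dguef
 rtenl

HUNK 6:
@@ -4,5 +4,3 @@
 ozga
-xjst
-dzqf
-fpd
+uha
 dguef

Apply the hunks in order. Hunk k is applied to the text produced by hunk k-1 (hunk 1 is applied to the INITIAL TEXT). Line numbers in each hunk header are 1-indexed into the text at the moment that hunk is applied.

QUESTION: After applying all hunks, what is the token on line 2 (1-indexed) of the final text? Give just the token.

Answer: ptti

Derivation:
Hunk 1: at line 1 remove [zkojj,jcugq] add [pujzf] -> 9 lines: leaiw ptti pujzf bko dzqf kritl dguef rtenl ismyi
Hunk 2: at line 2 remove [bko] add [tqjn] -> 9 lines: leaiw ptti pujzf tqjn dzqf kritl dguef rtenl ismyi
Hunk 3: at line 1 remove [pujzf,tqjn] add [wsznk,tun] -> 9 lines: leaiw ptti wsznk tun dzqf kritl dguef rtenl ismyi
Hunk 4: at line 2 remove [wsznk,tun] add [egsxt,ozga,xjst] -> 10 lines: leaiw ptti egsxt ozga xjst dzqf kritl dguef rtenl ismyi
Hunk 5: at line 5 remove [kritl] add [fpd] -> 10 lines: leaiw ptti egsxt ozga xjst dzqf fpd dguef rtenl ismyi
Hunk 6: at line 4 remove [xjst,dzqf,fpd] add [uha] -> 8 lines: leaiw ptti egsxt ozga uha dguef rtenl ismyi
Final line 2: ptti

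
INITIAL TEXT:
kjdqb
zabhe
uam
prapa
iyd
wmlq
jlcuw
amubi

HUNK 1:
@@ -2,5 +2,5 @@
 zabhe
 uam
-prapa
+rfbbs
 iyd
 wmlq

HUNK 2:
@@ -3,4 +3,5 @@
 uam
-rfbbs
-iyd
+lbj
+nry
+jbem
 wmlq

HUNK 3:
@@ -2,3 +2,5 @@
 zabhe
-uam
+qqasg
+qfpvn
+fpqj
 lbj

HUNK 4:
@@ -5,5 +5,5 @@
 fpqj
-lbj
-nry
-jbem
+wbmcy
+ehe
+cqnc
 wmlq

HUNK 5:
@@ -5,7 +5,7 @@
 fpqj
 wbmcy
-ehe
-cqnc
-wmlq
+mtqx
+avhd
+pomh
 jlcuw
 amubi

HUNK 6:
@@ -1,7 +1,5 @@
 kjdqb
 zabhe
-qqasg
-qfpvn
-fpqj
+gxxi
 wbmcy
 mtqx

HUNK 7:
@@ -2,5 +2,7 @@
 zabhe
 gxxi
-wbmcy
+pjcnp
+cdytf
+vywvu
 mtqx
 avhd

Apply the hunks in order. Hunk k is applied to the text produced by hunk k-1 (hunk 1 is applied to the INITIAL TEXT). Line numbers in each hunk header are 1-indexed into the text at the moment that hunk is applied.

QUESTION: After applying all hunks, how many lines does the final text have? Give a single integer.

Answer: 11

Derivation:
Hunk 1: at line 2 remove [prapa] add [rfbbs] -> 8 lines: kjdqb zabhe uam rfbbs iyd wmlq jlcuw amubi
Hunk 2: at line 3 remove [rfbbs,iyd] add [lbj,nry,jbem] -> 9 lines: kjdqb zabhe uam lbj nry jbem wmlq jlcuw amubi
Hunk 3: at line 2 remove [uam] add [qqasg,qfpvn,fpqj] -> 11 lines: kjdqb zabhe qqasg qfpvn fpqj lbj nry jbem wmlq jlcuw amubi
Hunk 4: at line 5 remove [lbj,nry,jbem] add [wbmcy,ehe,cqnc] -> 11 lines: kjdqb zabhe qqasg qfpvn fpqj wbmcy ehe cqnc wmlq jlcuw amubi
Hunk 5: at line 5 remove [ehe,cqnc,wmlq] add [mtqx,avhd,pomh] -> 11 lines: kjdqb zabhe qqasg qfpvn fpqj wbmcy mtqx avhd pomh jlcuw amubi
Hunk 6: at line 1 remove [qqasg,qfpvn,fpqj] add [gxxi] -> 9 lines: kjdqb zabhe gxxi wbmcy mtqx avhd pomh jlcuw amubi
Hunk 7: at line 2 remove [wbmcy] add [pjcnp,cdytf,vywvu] -> 11 lines: kjdqb zabhe gxxi pjcnp cdytf vywvu mtqx avhd pomh jlcuw amubi
Final line count: 11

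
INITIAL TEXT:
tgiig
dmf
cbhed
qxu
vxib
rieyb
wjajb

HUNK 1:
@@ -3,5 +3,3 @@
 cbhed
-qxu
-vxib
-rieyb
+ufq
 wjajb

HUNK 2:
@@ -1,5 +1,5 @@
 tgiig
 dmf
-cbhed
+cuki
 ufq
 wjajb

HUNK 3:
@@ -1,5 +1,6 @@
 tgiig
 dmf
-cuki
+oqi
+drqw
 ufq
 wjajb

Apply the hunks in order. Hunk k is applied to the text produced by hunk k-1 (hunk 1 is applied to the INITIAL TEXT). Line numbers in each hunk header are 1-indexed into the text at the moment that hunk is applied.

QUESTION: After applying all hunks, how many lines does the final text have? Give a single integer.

Hunk 1: at line 3 remove [qxu,vxib,rieyb] add [ufq] -> 5 lines: tgiig dmf cbhed ufq wjajb
Hunk 2: at line 1 remove [cbhed] add [cuki] -> 5 lines: tgiig dmf cuki ufq wjajb
Hunk 3: at line 1 remove [cuki] add [oqi,drqw] -> 6 lines: tgiig dmf oqi drqw ufq wjajb
Final line count: 6

Answer: 6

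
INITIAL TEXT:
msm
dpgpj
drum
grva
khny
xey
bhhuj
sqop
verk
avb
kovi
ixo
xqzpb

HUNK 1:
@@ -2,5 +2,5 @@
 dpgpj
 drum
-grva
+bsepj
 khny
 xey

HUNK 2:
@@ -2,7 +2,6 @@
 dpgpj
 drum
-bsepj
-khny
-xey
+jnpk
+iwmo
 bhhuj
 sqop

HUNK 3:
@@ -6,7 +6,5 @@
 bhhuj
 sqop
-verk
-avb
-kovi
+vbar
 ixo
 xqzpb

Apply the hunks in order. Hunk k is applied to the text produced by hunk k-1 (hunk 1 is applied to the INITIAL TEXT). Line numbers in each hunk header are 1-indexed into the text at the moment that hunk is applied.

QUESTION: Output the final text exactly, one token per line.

Answer: msm
dpgpj
drum
jnpk
iwmo
bhhuj
sqop
vbar
ixo
xqzpb

Derivation:
Hunk 1: at line 2 remove [grva] add [bsepj] -> 13 lines: msm dpgpj drum bsepj khny xey bhhuj sqop verk avb kovi ixo xqzpb
Hunk 2: at line 2 remove [bsepj,khny,xey] add [jnpk,iwmo] -> 12 lines: msm dpgpj drum jnpk iwmo bhhuj sqop verk avb kovi ixo xqzpb
Hunk 3: at line 6 remove [verk,avb,kovi] add [vbar] -> 10 lines: msm dpgpj drum jnpk iwmo bhhuj sqop vbar ixo xqzpb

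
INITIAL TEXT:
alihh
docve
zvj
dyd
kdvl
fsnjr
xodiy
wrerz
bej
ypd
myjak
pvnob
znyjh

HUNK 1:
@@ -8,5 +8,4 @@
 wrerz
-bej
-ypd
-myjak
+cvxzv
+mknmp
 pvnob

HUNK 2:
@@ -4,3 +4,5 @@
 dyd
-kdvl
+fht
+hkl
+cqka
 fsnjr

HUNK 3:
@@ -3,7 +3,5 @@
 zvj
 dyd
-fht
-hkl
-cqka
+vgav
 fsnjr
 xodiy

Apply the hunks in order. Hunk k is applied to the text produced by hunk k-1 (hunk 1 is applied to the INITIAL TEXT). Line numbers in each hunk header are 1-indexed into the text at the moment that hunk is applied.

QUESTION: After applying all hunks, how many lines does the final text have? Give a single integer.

Answer: 12

Derivation:
Hunk 1: at line 8 remove [bej,ypd,myjak] add [cvxzv,mknmp] -> 12 lines: alihh docve zvj dyd kdvl fsnjr xodiy wrerz cvxzv mknmp pvnob znyjh
Hunk 2: at line 4 remove [kdvl] add [fht,hkl,cqka] -> 14 lines: alihh docve zvj dyd fht hkl cqka fsnjr xodiy wrerz cvxzv mknmp pvnob znyjh
Hunk 3: at line 3 remove [fht,hkl,cqka] add [vgav] -> 12 lines: alihh docve zvj dyd vgav fsnjr xodiy wrerz cvxzv mknmp pvnob znyjh
Final line count: 12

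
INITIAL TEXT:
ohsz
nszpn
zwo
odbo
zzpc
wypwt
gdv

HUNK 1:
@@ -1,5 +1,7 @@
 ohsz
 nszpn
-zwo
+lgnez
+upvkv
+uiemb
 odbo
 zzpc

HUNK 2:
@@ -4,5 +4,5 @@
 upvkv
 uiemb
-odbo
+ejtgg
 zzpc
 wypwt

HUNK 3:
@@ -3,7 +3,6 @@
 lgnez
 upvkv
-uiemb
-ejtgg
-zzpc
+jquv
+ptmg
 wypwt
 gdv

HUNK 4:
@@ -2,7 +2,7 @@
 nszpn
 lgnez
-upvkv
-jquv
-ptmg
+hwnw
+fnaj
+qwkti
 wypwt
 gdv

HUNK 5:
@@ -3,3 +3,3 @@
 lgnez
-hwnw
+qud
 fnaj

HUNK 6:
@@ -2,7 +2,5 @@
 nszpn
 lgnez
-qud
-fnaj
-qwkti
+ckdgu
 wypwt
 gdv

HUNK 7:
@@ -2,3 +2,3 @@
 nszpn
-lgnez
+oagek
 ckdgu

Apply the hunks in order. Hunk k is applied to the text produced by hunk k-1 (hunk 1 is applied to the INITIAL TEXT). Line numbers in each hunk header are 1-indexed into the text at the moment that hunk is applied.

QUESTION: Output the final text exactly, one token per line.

Hunk 1: at line 1 remove [zwo] add [lgnez,upvkv,uiemb] -> 9 lines: ohsz nszpn lgnez upvkv uiemb odbo zzpc wypwt gdv
Hunk 2: at line 4 remove [odbo] add [ejtgg] -> 9 lines: ohsz nszpn lgnez upvkv uiemb ejtgg zzpc wypwt gdv
Hunk 3: at line 3 remove [uiemb,ejtgg,zzpc] add [jquv,ptmg] -> 8 lines: ohsz nszpn lgnez upvkv jquv ptmg wypwt gdv
Hunk 4: at line 2 remove [upvkv,jquv,ptmg] add [hwnw,fnaj,qwkti] -> 8 lines: ohsz nszpn lgnez hwnw fnaj qwkti wypwt gdv
Hunk 5: at line 3 remove [hwnw] add [qud] -> 8 lines: ohsz nszpn lgnez qud fnaj qwkti wypwt gdv
Hunk 6: at line 2 remove [qud,fnaj,qwkti] add [ckdgu] -> 6 lines: ohsz nszpn lgnez ckdgu wypwt gdv
Hunk 7: at line 2 remove [lgnez] add [oagek] -> 6 lines: ohsz nszpn oagek ckdgu wypwt gdv

Answer: ohsz
nszpn
oagek
ckdgu
wypwt
gdv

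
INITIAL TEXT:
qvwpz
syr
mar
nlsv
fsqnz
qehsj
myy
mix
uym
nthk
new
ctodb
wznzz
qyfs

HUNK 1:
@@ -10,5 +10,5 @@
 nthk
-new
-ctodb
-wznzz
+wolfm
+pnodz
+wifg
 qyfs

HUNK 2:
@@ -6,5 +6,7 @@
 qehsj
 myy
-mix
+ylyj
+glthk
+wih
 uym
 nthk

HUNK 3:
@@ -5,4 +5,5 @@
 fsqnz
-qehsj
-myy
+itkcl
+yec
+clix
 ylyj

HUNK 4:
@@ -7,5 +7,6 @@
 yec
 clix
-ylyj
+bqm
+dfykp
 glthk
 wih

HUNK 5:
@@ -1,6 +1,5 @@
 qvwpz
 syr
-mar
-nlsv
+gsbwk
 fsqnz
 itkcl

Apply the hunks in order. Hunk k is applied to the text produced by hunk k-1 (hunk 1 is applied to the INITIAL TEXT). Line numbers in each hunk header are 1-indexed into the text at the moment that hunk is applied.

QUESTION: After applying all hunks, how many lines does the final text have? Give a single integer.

Answer: 17

Derivation:
Hunk 1: at line 10 remove [new,ctodb,wznzz] add [wolfm,pnodz,wifg] -> 14 lines: qvwpz syr mar nlsv fsqnz qehsj myy mix uym nthk wolfm pnodz wifg qyfs
Hunk 2: at line 6 remove [mix] add [ylyj,glthk,wih] -> 16 lines: qvwpz syr mar nlsv fsqnz qehsj myy ylyj glthk wih uym nthk wolfm pnodz wifg qyfs
Hunk 3: at line 5 remove [qehsj,myy] add [itkcl,yec,clix] -> 17 lines: qvwpz syr mar nlsv fsqnz itkcl yec clix ylyj glthk wih uym nthk wolfm pnodz wifg qyfs
Hunk 4: at line 7 remove [ylyj] add [bqm,dfykp] -> 18 lines: qvwpz syr mar nlsv fsqnz itkcl yec clix bqm dfykp glthk wih uym nthk wolfm pnodz wifg qyfs
Hunk 5: at line 1 remove [mar,nlsv] add [gsbwk] -> 17 lines: qvwpz syr gsbwk fsqnz itkcl yec clix bqm dfykp glthk wih uym nthk wolfm pnodz wifg qyfs
Final line count: 17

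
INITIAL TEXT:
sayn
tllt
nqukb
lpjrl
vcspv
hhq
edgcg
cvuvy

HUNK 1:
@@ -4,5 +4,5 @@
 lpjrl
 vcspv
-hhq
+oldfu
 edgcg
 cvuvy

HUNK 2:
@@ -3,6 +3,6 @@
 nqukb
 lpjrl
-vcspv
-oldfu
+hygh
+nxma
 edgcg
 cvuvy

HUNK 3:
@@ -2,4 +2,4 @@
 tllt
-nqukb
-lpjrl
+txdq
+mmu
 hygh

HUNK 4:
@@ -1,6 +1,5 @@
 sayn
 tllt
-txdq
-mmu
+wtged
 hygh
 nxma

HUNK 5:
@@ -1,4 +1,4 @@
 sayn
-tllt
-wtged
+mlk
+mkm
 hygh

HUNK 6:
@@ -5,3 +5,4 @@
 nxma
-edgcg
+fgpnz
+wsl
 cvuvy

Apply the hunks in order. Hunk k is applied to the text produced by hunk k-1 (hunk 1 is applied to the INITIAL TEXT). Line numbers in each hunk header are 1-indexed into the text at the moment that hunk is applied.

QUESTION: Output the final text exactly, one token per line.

Answer: sayn
mlk
mkm
hygh
nxma
fgpnz
wsl
cvuvy

Derivation:
Hunk 1: at line 4 remove [hhq] add [oldfu] -> 8 lines: sayn tllt nqukb lpjrl vcspv oldfu edgcg cvuvy
Hunk 2: at line 3 remove [vcspv,oldfu] add [hygh,nxma] -> 8 lines: sayn tllt nqukb lpjrl hygh nxma edgcg cvuvy
Hunk 3: at line 2 remove [nqukb,lpjrl] add [txdq,mmu] -> 8 lines: sayn tllt txdq mmu hygh nxma edgcg cvuvy
Hunk 4: at line 1 remove [txdq,mmu] add [wtged] -> 7 lines: sayn tllt wtged hygh nxma edgcg cvuvy
Hunk 5: at line 1 remove [tllt,wtged] add [mlk,mkm] -> 7 lines: sayn mlk mkm hygh nxma edgcg cvuvy
Hunk 6: at line 5 remove [edgcg] add [fgpnz,wsl] -> 8 lines: sayn mlk mkm hygh nxma fgpnz wsl cvuvy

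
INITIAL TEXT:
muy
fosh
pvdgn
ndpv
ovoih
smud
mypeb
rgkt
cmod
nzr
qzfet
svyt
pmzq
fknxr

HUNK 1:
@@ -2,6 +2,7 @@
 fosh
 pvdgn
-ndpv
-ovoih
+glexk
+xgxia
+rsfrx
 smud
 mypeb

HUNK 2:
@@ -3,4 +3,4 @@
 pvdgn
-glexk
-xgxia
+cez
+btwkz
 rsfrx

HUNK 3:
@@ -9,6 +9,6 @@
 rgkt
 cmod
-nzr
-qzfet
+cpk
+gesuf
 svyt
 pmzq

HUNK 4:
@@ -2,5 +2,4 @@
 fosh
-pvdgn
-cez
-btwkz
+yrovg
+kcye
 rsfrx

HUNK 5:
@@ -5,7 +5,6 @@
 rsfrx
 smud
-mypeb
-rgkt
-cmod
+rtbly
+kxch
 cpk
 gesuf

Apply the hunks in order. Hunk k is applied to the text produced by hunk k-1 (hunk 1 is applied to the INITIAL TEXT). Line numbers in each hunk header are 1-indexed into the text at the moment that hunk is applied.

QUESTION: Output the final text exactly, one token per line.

Answer: muy
fosh
yrovg
kcye
rsfrx
smud
rtbly
kxch
cpk
gesuf
svyt
pmzq
fknxr

Derivation:
Hunk 1: at line 2 remove [ndpv,ovoih] add [glexk,xgxia,rsfrx] -> 15 lines: muy fosh pvdgn glexk xgxia rsfrx smud mypeb rgkt cmod nzr qzfet svyt pmzq fknxr
Hunk 2: at line 3 remove [glexk,xgxia] add [cez,btwkz] -> 15 lines: muy fosh pvdgn cez btwkz rsfrx smud mypeb rgkt cmod nzr qzfet svyt pmzq fknxr
Hunk 3: at line 9 remove [nzr,qzfet] add [cpk,gesuf] -> 15 lines: muy fosh pvdgn cez btwkz rsfrx smud mypeb rgkt cmod cpk gesuf svyt pmzq fknxr
Hunk 4: at line 2 remove [pvdgn,cez,btwkz] add [yrovg,kcye] -> 14 lines: muy fosh yrovg kcye rsfrx smud mypeb rgkt cmod cpk gesuf svyt pmzq fknxr
Hunk 5: at line 5 remove [mypeb,rgkt,cmod] add [rtbly,kxch] -> 13 lines: muy fosh yrovg kcye rsfrx smud rtbly kxch cpk gesuf svyt pmzq fknxr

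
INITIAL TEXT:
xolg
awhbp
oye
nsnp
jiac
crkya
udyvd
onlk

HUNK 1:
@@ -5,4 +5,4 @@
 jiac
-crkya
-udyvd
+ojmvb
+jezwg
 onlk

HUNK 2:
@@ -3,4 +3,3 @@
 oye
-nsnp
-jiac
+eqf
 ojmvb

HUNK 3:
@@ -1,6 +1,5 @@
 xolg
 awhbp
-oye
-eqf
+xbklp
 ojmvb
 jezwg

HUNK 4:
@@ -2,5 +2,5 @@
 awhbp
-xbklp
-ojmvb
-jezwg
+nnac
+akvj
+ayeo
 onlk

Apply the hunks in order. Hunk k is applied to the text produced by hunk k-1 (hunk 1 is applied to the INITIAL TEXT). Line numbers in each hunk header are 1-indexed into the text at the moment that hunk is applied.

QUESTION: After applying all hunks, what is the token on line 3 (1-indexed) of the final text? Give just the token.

Hunk 1: at line 5 remove [crkya,udyvd] add [ojmvb,jezwg] -> 8 lines: xolg awhbp oye nsnp jiac ojmvb jezwg onlk
Hunk 2: at line 3 remove [nsnp,jiac] add [eqf] -> 7 lines: xolg awhbp oye eqf ojmvb jezwg onlk
Hunk 3: at line 1 remove [oye,eqf] add [xbklp] -> 6 lines: xolg awhbp xbklp ojmvb jezwg onlk
Hunk 4: at line 2 remove [xbklp,ojmvb,jezwg] add [nnac,akvj,ayeo] -> 6 lines: xolg awhbp nnac akvj ayeo onlk
Final line 3: nnac

Answer: nnac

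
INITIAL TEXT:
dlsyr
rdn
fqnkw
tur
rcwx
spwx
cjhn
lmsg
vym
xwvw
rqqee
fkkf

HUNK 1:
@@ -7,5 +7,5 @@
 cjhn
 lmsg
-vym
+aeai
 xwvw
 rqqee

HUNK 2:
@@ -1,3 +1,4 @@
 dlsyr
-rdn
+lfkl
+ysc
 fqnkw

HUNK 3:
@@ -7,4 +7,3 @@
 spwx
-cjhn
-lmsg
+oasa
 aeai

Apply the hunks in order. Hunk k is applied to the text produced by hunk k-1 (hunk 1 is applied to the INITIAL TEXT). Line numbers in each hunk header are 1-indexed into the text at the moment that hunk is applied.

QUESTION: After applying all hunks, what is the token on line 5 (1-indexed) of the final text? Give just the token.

Hunk 1: at line 7 remove [vym] add [aeai] -> 12 lines: dlsyr rdn fqnkw tur rcwx spwx cjhn lmsg aeai xwvw rqqee fkkf
Hunk 2: at line 1 remove [rdn] add [lfkl,ysc] -> 13 lines: dlsyr lfkl ysc fqnkw tur rcwx spwx cjhn lmsg aeai xwvw rqqee fkkf
Hunk 3: at line 7 remove [cjhn,lmsg] add [oasa] -> 12 lines: dlsyr lfkl ysc fqnkw tur rcwx spwx oasa aeai xwvw rqqee fkkf
Final line 5: tur

Answer: tur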